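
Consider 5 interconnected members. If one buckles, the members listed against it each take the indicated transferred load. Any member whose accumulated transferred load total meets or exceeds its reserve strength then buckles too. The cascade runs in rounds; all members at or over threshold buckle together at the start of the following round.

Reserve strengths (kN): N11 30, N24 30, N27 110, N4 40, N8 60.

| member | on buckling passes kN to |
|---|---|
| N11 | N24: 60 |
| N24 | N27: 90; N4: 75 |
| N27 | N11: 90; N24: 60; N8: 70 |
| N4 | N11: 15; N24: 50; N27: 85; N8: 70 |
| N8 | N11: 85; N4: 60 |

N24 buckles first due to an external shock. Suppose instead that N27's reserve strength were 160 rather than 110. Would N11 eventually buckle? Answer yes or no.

yes

With N27's reserve strength at 160:
Round 1 — N24 buckles (initial).
  N27: +90 → 90 < 160
  N4: +75 → 75 ≥ 40
Round 2 — N4 buckles.
  N11: +15 → 15 < 30
  N27: +85 → 175 ≥ 160
  N8: +70 → 70 ≥ 60
Round 3 — N27, N8 buckle.
  N11: +90+85 → 190 ≥ 30
Round 4 — N11 buckles.
No further bucklings.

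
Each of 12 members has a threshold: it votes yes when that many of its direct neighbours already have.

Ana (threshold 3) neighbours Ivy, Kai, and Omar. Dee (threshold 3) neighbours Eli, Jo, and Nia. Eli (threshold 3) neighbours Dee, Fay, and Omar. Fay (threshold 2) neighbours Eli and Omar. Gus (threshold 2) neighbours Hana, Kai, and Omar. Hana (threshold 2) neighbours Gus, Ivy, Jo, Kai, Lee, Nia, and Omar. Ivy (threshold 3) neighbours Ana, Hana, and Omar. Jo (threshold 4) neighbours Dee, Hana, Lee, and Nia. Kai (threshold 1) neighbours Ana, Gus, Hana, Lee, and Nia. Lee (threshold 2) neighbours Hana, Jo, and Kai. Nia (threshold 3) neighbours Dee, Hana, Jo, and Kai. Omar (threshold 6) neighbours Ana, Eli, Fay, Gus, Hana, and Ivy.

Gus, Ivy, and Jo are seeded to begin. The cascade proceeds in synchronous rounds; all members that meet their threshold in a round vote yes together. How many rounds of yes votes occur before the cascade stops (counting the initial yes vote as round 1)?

3

Round 1 — Gus, Ivy, Jo vote yes (initial).
Round 2 — checking thresholds:
  Ana: 1 of 3 neighbours < 3, not yet.
  Dee: 1 of 3 neighbours < 3, not yet.
  Hana: 3 of 7 neighbours ≥ 2, votes yes.
  Kai: 1 of 5 neighbours ≥ 1, votes yes.
  Lee: 1 of 3 neighbours < 2, not yet.
  Nia: 1 of 4 neighbours < 3, not yet.
  Omar: 2 of 6 neighbours < 6, not yet.
Round 3 — checking thresholds:
  Ana: 2 of 3 neighbours < 3, not yet.
  Dee: 1 of 3 neighbours < 3, not yet.
  Lee: 3 of 3 neighbours ≥ 2, votes yes.
  Nia: 3 of 4 neighbours ≥ 3, votes yes.
  Omar: 3 of 6 neighbours < 6, not yet.
Round 4 — no new yes votes; cascade stops.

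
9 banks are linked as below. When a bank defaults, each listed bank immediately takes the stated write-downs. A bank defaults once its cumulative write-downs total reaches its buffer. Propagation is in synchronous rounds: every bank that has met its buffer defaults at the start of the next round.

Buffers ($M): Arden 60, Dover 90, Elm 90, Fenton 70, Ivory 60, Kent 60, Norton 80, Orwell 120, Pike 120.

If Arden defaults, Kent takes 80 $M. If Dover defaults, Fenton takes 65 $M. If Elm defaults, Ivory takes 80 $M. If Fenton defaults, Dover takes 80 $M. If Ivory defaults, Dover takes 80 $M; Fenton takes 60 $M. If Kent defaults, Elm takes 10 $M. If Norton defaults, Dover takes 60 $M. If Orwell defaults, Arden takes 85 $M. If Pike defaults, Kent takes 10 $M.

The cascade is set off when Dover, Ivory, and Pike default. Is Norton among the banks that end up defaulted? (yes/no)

no

Round 1 — Dover, Ivory, Pike default (initial).
  Fenton: +65+60 → 125 ≥ 70
  Kent: +10 → 10 < 60
Round 2 — Fenton defaults.
No further defaults.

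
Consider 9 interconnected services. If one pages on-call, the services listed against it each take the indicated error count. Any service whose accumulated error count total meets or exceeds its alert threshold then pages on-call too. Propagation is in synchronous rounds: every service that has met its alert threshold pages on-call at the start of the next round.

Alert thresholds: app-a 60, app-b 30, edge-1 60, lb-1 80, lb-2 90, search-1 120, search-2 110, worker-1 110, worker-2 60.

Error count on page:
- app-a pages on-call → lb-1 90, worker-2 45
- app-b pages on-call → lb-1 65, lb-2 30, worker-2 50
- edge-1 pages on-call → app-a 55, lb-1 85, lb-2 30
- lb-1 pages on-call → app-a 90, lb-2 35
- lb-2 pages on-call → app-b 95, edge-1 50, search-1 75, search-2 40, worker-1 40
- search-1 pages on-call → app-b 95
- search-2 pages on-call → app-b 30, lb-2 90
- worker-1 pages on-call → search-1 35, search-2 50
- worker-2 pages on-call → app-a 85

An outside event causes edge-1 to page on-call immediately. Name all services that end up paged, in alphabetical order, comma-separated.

app-a, edge-1, lb-1

Round 1 — edge-1 pages on-call (initial).
  app-a: +55 → 55 < 60
  lb-1: +85 → 85 ≥ 80
  lb-2: +30 → 30 < 90
Round 2 — lb-1 pages on-call.
  app-a: +90 → 145 ≥ 60
  lb-2: +35 → 65 < 90
Round 3 — app-a pages on-call.
  worker-2: +45 → 45 < 60
No further pages.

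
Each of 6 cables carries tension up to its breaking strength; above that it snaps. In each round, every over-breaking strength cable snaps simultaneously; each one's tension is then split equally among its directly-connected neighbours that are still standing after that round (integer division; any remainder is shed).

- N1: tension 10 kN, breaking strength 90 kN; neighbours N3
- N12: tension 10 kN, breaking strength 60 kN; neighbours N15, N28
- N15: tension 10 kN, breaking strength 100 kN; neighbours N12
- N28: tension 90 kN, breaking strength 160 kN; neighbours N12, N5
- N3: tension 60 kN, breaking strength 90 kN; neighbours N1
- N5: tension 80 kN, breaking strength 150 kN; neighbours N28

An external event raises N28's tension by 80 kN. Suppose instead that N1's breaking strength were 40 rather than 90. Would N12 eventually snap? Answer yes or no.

With N1's breaking strength at 40:
Round 1 — N28 at 170 > 160. N28 snaps.
  N28 sheds 170 kN to N12, N5: 85 each.
    N12: 10+85 = 95 > 60
    N5: 80+85 = 165 > 150
Round 2 — N12, N5 snap.
  N12 sheds 95 kN to N15: 95 each.
    N15: 10+95 = 105 > 100
  N5 sheds 165 kN: no online neighbours, lost.
Round 3 — N15 snaps.
  N15 sheds 105 kN: no online neighbours, lost.
No further breaks.

yes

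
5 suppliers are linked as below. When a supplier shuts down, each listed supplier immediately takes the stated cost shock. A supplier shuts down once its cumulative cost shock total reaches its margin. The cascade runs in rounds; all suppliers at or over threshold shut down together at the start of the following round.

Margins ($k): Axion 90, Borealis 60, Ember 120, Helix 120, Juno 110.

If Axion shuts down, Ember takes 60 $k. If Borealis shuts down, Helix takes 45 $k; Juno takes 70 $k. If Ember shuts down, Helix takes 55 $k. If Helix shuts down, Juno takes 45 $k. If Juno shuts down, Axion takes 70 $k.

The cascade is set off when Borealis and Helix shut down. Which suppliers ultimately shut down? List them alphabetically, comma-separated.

Borealis, Helix, Juno

Round 1 — Borealis, Helix shut down (initial).
  Juno: +70+45 → 115 ≥ 110
Round 2 — Juno shuts down.
  Axion: +70 → 70 < 90
No further shutdowns.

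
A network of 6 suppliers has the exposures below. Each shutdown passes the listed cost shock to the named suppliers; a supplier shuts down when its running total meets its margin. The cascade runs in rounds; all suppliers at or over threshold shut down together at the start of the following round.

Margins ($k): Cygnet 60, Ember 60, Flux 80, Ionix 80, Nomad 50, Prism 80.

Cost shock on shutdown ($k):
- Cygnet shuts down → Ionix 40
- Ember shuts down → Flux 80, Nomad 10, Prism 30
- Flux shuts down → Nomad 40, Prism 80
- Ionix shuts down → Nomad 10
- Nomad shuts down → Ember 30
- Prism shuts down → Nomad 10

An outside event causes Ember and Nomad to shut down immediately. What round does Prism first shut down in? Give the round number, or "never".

3

Round 1 — Ember, Nomad shut down (initial).
  Flux: +80 → 80 ≥ 80
  Prism: +30 → 30 < 80
Round 2 — Flux shuts down.
  Prism: +80 → 110 ≥ 80
Round 3 — Prism shuts down.
No further shutdowns.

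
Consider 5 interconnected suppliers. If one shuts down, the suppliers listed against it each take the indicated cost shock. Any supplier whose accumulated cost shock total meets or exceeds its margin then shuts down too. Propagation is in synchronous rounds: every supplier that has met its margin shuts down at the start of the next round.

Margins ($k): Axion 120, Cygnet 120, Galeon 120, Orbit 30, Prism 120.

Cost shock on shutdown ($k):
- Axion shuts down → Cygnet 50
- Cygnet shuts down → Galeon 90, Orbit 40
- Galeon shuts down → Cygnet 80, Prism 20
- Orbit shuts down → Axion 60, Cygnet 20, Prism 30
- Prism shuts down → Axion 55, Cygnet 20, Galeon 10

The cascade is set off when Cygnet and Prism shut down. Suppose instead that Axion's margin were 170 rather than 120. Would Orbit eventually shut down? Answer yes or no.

yes

With Axion's margin at 170:
Round 1 — Cygnet, Prism shut down (initial).
  Axion: +55 → 55 < 170
  Galeon: +90+10 → 100 < 120
  Orbit: +40 → 40 ≥ 30
Round 2 — Orbit shuts down.
  Axion: +60 → 115 < 170
No further shutdowns.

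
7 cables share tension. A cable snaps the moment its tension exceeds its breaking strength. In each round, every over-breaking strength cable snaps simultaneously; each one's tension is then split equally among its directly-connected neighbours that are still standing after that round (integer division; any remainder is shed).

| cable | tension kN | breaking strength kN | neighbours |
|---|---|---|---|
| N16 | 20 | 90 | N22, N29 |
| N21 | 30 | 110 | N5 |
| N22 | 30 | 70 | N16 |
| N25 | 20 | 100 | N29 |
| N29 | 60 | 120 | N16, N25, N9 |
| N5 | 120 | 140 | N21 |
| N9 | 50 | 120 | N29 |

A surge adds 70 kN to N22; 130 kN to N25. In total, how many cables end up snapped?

Round 1 — N22 at 100 > 70; N25 at 150 > 100. N22, N25 snap.
  N22 sheds 100 kN to N16: 100 each.
    N16: 20+100 = 120 > 90
  N25 sheds 150 kN to N29: 150 each.
    N29: 60+150 = 210 > 120
Round 2 — N16, N29 snap.
  N16 sheds 120 kN: no online neighbours, lost.
  N29 sheds 210 kN to N9: 210 each.
    N9: 50+210 = 260 > 120
Round 3 — N9 snaps.
  N9 sheds 260 kN: no online neighbours, lost.
No further breaks.

5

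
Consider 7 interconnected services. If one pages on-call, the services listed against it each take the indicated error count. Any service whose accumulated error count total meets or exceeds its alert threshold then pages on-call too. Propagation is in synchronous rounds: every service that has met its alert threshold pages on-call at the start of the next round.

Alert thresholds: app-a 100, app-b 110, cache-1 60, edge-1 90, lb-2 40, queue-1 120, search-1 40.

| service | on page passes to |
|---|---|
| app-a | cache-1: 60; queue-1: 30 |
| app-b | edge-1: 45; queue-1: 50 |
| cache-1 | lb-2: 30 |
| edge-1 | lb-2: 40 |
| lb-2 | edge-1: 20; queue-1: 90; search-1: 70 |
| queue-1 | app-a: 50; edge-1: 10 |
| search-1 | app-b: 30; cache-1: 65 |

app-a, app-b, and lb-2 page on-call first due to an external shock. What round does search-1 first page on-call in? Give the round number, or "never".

2

Round 1 — app-a, app-b, lb-2 page on-call (initial).
  cache-1: +60 → 60 ≥ 60
  edge-1: +45+20 → 65 < 90
  queue-1: +30+50+90 → 170 ≥ 120
  search-1: +70 → 70 ≥ 40
Round 2 — cache-1, queue-1, search-1 page on-call.
  edge-1: +10 → 75 < 90
No further pages.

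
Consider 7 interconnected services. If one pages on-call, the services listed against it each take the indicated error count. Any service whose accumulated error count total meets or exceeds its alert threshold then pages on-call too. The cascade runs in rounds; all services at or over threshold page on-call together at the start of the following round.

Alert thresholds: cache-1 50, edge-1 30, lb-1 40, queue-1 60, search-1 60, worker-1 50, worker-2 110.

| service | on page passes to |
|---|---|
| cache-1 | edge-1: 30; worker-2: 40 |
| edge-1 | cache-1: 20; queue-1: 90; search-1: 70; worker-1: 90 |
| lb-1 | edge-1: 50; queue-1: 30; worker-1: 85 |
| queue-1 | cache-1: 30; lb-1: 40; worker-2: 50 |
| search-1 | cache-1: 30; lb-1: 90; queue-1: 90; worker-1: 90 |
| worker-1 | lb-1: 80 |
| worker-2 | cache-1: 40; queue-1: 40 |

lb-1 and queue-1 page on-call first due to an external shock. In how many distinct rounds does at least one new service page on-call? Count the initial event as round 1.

Round 1 — lb-1, queue-1 page on-call (initial).
  cache-1: +30 → 30 < 50
  edge-1: +50 → 50 ≥ 30
  worker-1: +85 → 85 ≥ 50
  worker-2: +50 → 50 < 110
Round 2 — edge-1, worker-1 page on-call.
  cache-1: +20 → 50 ≥ 50
  search-1: +70 → 70 ≥ 60
Round 3 — cache-1, search-1 page on-call.
  worker-2: +40 → 90 < 110
No further pages.

3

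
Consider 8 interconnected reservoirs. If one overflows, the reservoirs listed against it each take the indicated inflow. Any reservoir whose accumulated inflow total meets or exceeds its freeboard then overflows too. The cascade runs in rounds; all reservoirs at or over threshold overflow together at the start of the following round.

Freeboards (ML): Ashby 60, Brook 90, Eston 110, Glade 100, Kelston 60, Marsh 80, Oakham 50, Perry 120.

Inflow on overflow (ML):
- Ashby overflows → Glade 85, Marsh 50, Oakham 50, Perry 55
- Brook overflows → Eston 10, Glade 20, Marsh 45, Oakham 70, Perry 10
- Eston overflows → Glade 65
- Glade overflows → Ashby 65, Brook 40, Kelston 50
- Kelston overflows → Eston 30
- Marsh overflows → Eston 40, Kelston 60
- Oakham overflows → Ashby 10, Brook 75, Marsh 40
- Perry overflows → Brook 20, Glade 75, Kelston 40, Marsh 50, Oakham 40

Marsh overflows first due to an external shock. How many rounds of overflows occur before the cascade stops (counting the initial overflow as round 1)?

2

Round 1 — Marsh overflows (initial).
  Eston: +40 → 40 < 110
  Kelston: +60 → 60 ≥ 60
Round 2 — Kelston overflows.
  Eston: +30 → 70 < 110
No further overflows.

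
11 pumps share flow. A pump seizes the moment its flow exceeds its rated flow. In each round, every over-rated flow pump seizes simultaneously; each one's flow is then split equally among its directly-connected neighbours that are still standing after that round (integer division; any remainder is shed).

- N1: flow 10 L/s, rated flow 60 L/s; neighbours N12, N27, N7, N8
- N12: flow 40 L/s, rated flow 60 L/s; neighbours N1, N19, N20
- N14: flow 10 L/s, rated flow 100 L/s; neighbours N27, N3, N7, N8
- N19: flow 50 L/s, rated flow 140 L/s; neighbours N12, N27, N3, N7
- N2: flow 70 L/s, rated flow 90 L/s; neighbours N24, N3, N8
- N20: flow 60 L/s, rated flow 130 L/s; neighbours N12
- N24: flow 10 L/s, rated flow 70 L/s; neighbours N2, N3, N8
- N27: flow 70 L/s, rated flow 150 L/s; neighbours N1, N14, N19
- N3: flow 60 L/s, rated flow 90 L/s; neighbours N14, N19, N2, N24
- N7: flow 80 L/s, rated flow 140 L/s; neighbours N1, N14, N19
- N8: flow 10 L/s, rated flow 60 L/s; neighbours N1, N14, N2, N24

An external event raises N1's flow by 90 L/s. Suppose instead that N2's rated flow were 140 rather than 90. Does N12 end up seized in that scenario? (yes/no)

yes

With N2's rated flow at 140:
Round 1 — N1 at 100 > 60. N1 seizes.
  N1 sheds 100 L/s to N12, N27, N7, N8: 25 each.
    N12: 40+25 = 65 > 60
    N27: 70+25 = 95 ≤ 150
    N7: 80+25 = 105 ≤ 140
    N8: 10+25 = 35 ≤ 60
Round 2 — N12 seizes.
  N12 sheds 65 L/s to N19, N20: 32 each (1 lost).
    N19: 50+32 = 82 ≤ 140
    N20: 60+32 = 92 ≤ 130
No further seizures.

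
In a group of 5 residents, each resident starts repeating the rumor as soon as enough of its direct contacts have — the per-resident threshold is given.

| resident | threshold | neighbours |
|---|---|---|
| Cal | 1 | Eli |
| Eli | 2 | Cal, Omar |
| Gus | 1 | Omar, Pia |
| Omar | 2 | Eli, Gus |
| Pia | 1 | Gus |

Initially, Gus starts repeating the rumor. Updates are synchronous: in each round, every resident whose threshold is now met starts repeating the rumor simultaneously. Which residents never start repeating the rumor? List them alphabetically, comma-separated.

Cal, Eli, Omar

Round 1 — Gus starts repeating the rumor (initial).
Round 2 — checking thresholds:
  Omar: 1 of 2 neighbours < 2, holds.
  Pia: 1 of 1 neighbours ≥ 1, starts repeating the rumor.
Round 3 — no new spreads; cascade stops.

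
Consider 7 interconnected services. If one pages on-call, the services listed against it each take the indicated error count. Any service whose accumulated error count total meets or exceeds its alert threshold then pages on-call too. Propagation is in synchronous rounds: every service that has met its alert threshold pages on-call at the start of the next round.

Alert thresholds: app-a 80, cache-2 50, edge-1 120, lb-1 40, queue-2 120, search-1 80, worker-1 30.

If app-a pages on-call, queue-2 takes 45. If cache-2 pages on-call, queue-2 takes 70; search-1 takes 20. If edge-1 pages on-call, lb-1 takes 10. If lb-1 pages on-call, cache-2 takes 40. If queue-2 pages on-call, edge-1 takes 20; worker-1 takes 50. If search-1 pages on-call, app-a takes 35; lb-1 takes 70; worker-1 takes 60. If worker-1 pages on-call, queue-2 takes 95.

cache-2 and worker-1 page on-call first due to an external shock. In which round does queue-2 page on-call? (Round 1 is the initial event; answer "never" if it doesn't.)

2

Round 1 — cache-2, worker-1 page on-call (initial).
  queue-2: +70+95 → 165 ≥ 120
  search-1: +20 → 20 < 80
Round 2 — queue-2 pages on-call.
  edge-1: +20 → 20 < 120
No further pages.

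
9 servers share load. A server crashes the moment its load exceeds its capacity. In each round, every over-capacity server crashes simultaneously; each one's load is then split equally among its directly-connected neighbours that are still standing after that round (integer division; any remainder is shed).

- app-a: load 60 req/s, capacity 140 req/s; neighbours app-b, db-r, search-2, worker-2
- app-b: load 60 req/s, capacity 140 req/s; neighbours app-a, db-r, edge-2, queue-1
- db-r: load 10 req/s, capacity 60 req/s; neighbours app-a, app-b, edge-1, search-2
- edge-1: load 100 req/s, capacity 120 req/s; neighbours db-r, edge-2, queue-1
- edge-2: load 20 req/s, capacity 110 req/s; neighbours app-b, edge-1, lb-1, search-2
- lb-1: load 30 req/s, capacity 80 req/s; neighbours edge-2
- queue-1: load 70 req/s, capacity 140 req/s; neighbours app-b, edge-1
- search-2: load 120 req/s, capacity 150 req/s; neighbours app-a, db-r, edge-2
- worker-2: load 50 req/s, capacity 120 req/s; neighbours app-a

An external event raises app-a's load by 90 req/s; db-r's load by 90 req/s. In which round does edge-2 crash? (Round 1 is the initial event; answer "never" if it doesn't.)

Round 1 — app-a at 150 > 140; db-r at 100 > 60. app-a, db-r crash.
  app-a sheds 150 req/s to app-b, search-2, worker-2: 50 each.
    app-b: 60+50 = 110 ≤ 140
    search-2: 120+50 = 170 > 150
    worker-2: 50+50 = 100 ≤ 120
  db-r sheds 100 req/s to app-b, edge-1, search-2: 33 each (1 lost).
    app-b: 110+33 = 143 > 140
    edge-1: 100+33 = 133 > 120
    search-2: 170+33 = 203 > 150
Round 2 — app-b, edge-1, search-2 crash.
  app-b sheds 143 req/s to edge-2, queue-1: 71 each (1 lost).
    edge-2: 20+71 = 91 ≤ 110
    queue-1: 70+71 = 141 > 140
  edge-1 sheds 133 req/s to edge-2, queue-1: 66 each (1 lost).
    edge-2: 91+66 = 157 > 110
    queue-1: 141+66 = 207 > 140
  search-2 sheds 203 req/s to edge-2: 203 each.
    edge-2: 157+203 = 360 > 110
Round 3 — edge-2, queue-1 crash.
  edge-2 sheds 360 req/s to lb-1: 360 each.
    lb-1: 30+360 = 390 > 80
  queue-1 sheds 207 req/s: no online neighbours, lost.
Round 4 — lb-1 crashes.
  lb-1 sheds 390 req/s: no online neighbours, lost.
No further crashes.

3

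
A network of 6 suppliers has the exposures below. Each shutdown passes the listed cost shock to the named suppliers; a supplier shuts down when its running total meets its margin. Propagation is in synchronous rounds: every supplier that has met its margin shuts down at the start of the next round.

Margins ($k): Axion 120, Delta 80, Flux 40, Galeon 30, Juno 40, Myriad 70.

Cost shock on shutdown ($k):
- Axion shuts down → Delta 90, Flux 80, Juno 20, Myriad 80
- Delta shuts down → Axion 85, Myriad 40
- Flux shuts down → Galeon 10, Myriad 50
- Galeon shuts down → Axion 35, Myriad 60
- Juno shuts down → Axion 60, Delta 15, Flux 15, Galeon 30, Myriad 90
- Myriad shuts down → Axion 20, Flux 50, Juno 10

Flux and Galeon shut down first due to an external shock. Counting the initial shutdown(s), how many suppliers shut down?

Round 1 — Flux, Galeon shut down (initial).
  Axion: +35 → 35 < 120
  Myriad: +50+60 → 110 ≥ 70
Round 2 — Myriad shuts down.
  Axion: +20 → 55 < 120
  Juno: +10 → 10 < 40
No further shutdowns.

3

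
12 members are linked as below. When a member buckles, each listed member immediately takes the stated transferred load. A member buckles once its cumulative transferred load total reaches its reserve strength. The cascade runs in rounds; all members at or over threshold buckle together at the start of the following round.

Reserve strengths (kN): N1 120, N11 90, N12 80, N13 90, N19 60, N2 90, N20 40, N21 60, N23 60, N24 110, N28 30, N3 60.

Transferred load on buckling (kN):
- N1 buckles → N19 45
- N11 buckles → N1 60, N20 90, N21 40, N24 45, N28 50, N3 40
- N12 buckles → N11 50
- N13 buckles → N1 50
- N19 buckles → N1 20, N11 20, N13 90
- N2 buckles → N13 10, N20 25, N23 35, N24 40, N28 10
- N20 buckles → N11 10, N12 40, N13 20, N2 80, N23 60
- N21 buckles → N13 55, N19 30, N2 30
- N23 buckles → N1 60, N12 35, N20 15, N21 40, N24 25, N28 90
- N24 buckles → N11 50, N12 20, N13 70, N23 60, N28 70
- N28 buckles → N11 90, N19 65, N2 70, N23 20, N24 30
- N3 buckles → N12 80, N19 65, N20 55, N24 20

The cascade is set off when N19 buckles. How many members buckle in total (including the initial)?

Round 1 — N19 buckles (initial).
  N1: +20 → 20 < 120
  N11: +20 → 20 < 90
  N13: +90 → 90 ≥ 90
Round 2 — N13 buckles.
  N1: +50 → 70 < 120
No further bucklings.

2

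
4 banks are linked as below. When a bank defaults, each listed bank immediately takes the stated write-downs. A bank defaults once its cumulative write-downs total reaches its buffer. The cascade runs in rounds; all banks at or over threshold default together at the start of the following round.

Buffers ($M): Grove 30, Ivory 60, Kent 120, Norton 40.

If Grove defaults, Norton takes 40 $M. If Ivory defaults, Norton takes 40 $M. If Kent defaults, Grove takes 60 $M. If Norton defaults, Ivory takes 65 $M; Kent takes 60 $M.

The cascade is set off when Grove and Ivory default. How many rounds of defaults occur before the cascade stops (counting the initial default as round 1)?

2

Round 1 — Grove, Ivory default (initial).
  Norton: +40+40 → 80 ≥ 40
Round 2 — Norton defaults.
  Kent: +60 → 60 < 120
No further defaults.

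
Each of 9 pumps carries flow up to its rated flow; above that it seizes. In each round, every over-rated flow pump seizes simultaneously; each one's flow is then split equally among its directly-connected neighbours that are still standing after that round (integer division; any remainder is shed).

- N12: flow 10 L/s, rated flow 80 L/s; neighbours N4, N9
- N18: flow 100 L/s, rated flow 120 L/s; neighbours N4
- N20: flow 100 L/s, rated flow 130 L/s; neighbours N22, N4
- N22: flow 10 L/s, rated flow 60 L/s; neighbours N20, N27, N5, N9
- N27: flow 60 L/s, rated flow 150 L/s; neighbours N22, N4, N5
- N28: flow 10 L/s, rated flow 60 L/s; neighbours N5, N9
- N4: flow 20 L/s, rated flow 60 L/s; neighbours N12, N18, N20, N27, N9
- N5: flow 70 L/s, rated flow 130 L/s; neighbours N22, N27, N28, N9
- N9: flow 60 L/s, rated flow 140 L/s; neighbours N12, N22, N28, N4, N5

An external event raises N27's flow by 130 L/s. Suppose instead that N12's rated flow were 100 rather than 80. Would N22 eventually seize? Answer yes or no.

yes

With N12's rated flow at 100:
Round 1 — N27 at 190 > 150. N27 seizes.
  N27 sheds 190 L/s to N22, N4, N5: 63 each (1 lost).
    N22: 10+63 = 73 > 60
    N4: 20+63 = 83 > 60
    N5: 70+63 = 133 > 130
Round 2 — N22, N4, N5 seize.
  N22 sheds 73 L/s to N20, N9: 36 each (1 lost).
    N20: 100+36 = 136 > 130
    N9: 60+36 = 96 ≤ 140
  N4 sheds 83 L/s to N12, N18, N20, N9: 20 each (3 lost).
    N12: 10+20 = 30 ≤ 100
    N18: 100+20 = 120 ≤ 120
    N20: 136+20 = 156 > 130
    N9: 96+20 = 116 ≤ 140
  N5 sheds 133 L/s to N28, N9: 66 each (1 lost).
    N28: 10+66 = 76 > 60
    N9: 116+66 = 182 > 140
Round 3 — N20, N28, N9 seize.
  N20 sheds 156 L/s: no online neighbours, lost.
  N28 sheds 76 L/s: no online neighbours, lost.
  N9 sheds 182 L/s to N12: 182 each.
    N12: 30+182 = 212 > 100
Round 4 — N12 seizes.
  N12 sheds 212 L/s: no online neighbours, lost.
No further seizures.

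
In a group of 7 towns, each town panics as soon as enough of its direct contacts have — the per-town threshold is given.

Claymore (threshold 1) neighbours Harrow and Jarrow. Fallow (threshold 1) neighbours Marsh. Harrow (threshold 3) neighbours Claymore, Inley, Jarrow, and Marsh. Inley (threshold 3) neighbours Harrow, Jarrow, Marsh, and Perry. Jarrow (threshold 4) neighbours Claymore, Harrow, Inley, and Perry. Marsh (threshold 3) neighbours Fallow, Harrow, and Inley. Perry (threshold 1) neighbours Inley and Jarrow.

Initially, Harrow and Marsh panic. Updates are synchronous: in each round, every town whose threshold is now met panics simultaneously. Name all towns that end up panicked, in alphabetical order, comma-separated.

Claymore, Fallow, Harrow, Marsh

Round 1 — Harrow, Marsh panic (initial).
Round 2 — checking thresholds:
  Claymore: 1 of 2 neighbours ≥ 1, panics.
  Fallow: 1 of 1 neighbours ≥ 1, panics.
  Inley: 2 of 4 neighbours < 3, not yet.
  Jarrow: 1 of 4 neighbours < 4, not yet.
Round 3 — no new panics; cascade stops.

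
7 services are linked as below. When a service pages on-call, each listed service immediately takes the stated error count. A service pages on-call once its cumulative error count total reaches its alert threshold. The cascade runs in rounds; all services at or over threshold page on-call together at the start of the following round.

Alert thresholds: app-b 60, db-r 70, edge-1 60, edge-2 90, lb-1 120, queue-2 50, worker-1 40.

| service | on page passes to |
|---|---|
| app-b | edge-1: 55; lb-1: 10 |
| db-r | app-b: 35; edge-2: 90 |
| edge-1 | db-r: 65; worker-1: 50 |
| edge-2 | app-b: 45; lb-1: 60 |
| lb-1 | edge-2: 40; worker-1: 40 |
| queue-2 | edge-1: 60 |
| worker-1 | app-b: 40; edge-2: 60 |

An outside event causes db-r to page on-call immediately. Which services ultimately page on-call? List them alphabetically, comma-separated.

app-b, db-r, edge-2

Round 1 — db-r pages on-call (initial).
  app-b: +35 → 35 < 60
  edge-2: +90 → 90 ≥ 90
Round 2 — edge-2 pages on-call.
  app-b: +45 → 80 ≥ 60
  lb-1: +60 → 60 < 120
Round 3 — app-b pages on-call.
  edge-1: +55 → 55 < 60
  lb-1: +10 → 70 < 120
No further pages.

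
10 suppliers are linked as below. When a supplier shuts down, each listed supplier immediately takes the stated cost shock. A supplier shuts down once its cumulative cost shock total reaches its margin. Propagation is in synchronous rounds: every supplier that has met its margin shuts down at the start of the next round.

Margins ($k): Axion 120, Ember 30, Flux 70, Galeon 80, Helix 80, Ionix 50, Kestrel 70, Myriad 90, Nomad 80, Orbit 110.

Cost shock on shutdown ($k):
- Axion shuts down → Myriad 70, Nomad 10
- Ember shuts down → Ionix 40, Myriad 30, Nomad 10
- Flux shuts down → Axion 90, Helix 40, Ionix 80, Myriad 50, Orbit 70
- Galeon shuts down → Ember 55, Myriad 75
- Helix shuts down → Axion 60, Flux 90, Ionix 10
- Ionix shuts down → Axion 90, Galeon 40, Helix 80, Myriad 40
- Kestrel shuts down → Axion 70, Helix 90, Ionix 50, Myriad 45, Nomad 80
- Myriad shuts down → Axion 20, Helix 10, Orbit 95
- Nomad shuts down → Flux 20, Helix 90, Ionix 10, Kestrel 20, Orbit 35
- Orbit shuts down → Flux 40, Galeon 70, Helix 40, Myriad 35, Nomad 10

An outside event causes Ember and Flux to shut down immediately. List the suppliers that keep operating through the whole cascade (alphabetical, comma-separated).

Round 1 — Ember, Flux shut down (initial).
  Axion: +90 → 90 < 120
  Helix: +40 → 40 < 80
  Ionix: +40+80 → 120 ≥ 50
  Myriad: +30+50 → 80 < 90
  Nomad: +10 → 10 < 80
  Orbit: +70 → 70 < 110
Round 2 — Ionix shuts down.
  Axion: +90 → 180 ≥ 120
  Galeon: +40 → 40 < 80
  Helix: +80 → 120 ≥ 80
  Myriad: +40 → 120 ≥ 90
Round 3 — Axion, Helix, Myriad shut down.
  Nomad: +10 → 20 < 80
  Orbit: +95 → 165 ≥ 110
Round 4 — Orbit shuts down.
  Galeon: +70 → 110 ≥ 80
  Nomad: +10 → 30 < 80
Round 5 — Galeon shuts down.
No further shutdowns.

Kestrel, Nomad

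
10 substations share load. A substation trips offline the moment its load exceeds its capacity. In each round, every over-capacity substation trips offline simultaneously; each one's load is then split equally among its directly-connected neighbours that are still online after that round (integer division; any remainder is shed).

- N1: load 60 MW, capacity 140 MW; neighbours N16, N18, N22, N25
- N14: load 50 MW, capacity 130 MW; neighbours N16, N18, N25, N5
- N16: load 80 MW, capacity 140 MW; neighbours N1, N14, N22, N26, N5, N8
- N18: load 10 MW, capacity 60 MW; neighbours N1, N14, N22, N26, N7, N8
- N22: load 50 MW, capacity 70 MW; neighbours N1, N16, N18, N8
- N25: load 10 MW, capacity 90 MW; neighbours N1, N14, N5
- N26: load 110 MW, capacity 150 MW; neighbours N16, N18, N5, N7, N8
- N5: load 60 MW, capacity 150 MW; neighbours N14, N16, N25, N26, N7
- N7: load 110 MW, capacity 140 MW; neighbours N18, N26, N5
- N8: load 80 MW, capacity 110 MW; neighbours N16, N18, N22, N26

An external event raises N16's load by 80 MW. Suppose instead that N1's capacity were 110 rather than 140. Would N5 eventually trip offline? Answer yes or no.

yes

With N1's capacity at 110:
Round 1 — N16 at 160 > 140. N16 trips offline.
  N16 sheds 160 MW to N1, N14, N22, N26, N5, N8: 26 each (4 lost).
    N1: 60+26 = 86 ≤ 110
    N14: 50+26 = 76 ≤ 130
    N22: 50+26 = 76 > 70
    N26: 110+26 = 136 ≤ 150
    N5: 60+26 = 86 ≤ 150
    N8: 80+26 = 106 ≤ 110
Round 2 — N22 trips offline.
  N22 sheds 76 MW to N1, N18, N8: 25 each (1 lost).
    N1: 86+25 = 111 > 110
    N18: 10+25 = 35 ≤ 60
    N8: 106+25 = 131 > 110
Round 3 — N1, N8 trip offline.
  N1 sheds 111 MW to N18, N25: 55 each (1 lost).
    N18: 35+55 = 90 > 60
    N25: 10+55 = 65 ≤ 90
  N8 sheds 131 MW to N18, N26: 65 each (1 lost).
    N18: 90+65 = 155 > 60
    N26: 136+65 = 201 > 150
Round 4 — N18, N26 trip offline.
  N18 sheds 155 MW to N14, N7: 77 each (1 lost).
    N14: 76+77 = 153 > 130
    N7: 110+77 = 187 > 140
  N26 sheds 201 MW to N5, N7: 100 each (1 lost).
    N5: 86+100 = 186 > 150
    N7: 187+100 = 287 > 140
Round 5 — N14, N5, N7 trip offline.
  N14 sheds 153 MW to N25: 153 each.
    N25: 65+153 = 218 > 90
  N5 sheds 186 MW to N25: 186 each.
    N25: 218+186 = 404 > 90
  N7 sheds 287 MW: no online neighbours, lost.
Round 6 — N25 trips offline.
  N25 sheds 404 MW: no online neighbours, lost.
No further trips.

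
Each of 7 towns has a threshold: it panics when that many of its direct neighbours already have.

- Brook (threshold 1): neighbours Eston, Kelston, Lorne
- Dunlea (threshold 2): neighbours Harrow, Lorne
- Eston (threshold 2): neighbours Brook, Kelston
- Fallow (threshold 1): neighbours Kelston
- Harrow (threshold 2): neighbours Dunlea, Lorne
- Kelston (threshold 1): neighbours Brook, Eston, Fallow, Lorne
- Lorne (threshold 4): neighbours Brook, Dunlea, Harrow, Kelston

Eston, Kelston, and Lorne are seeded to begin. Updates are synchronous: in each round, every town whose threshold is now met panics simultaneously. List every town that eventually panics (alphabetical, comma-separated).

Brook, Eston, Fallow, Kelston, Lorne

Round 1 — Eston, Kelston, Lorne panic (initial).
Round 2 — checking thresholds:
  Brook: 3 of 3 neighbours ≥ 1, panics.
  Dunlea: 1 of 2 neighbours < 2, holds.
  Fallow: 1 of 1 neighbours ≥ 1, panics.
  Harrow: 1 of 2 neighbours < 2, holds.
Round 3 — no new panics; cascade stops.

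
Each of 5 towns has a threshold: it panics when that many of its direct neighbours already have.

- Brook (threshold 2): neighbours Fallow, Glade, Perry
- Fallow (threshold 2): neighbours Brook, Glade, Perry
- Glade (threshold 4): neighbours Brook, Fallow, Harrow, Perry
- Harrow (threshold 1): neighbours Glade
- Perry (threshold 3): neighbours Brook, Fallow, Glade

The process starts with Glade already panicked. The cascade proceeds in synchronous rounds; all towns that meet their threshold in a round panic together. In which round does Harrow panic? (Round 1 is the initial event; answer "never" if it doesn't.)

Round 1 — Glade panics (initial).
Round 2 — checking thresholds:
  Brook: 1 of 3 neighbours < 2, below threshold.
  Fallow: 1 of 3 neighbours < 2, below threshold.
  Harrow: 1 of 1 neighbours ≥ 1, panics.
  Perry: 1 of 3 neighbours < 3, below threshold.
Round 3 — no new panics; cascade stops.

2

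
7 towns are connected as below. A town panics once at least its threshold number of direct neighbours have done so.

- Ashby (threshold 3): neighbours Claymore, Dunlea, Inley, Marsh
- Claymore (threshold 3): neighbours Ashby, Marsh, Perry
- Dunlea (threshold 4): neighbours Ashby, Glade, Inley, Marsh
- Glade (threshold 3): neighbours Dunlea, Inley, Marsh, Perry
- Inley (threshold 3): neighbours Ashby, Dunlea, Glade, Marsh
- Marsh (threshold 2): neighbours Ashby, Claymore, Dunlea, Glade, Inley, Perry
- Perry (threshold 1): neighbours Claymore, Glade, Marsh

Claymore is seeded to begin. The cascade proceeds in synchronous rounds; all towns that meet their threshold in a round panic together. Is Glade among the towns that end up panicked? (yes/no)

no

Round 1 — Claymore panics (initial).
Round 2 — checking thresholds:
  Ashby: 1 of 4 neighbours < 3, not yet.
  Marsh: 1 of 6 neighbours < 2, not yet.
  Perry: 1 of 3 neighbours ≥ 1, panics.
Round 3 — checking thresholds:
  Ashby: 1 of 4 neighbours < 3, not yet.
  Glade: 1 of 4 neighbours < 3, not yet.
  Marsh: 2 of 6 neighbours ≥ 2, panics.
Round 4 — no new panics; cascade stops.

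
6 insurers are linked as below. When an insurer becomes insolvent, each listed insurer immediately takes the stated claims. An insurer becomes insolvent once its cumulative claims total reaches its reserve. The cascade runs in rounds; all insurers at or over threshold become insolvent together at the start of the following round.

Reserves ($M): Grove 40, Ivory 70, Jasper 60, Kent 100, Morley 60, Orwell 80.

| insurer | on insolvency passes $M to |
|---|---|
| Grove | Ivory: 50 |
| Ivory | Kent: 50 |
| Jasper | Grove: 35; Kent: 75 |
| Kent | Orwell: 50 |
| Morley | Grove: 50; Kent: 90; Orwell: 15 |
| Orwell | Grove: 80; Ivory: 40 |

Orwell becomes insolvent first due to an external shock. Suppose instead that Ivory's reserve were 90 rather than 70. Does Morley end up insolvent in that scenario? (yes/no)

no

With Ivory's reserve at 90:
Round 1 — Orwell becomes insolvent (initial).
  Grove: +80 → 80 ≥ 40
  Ivory: +40 → 40 < 90
Round 2 — Grove becomes insolvent.
  Ivory: +50 → 90 ≥ 90
Round 3 — Ivory becomes insolvent.
  Kent: +50 → 50 < 100
No further insolvencies.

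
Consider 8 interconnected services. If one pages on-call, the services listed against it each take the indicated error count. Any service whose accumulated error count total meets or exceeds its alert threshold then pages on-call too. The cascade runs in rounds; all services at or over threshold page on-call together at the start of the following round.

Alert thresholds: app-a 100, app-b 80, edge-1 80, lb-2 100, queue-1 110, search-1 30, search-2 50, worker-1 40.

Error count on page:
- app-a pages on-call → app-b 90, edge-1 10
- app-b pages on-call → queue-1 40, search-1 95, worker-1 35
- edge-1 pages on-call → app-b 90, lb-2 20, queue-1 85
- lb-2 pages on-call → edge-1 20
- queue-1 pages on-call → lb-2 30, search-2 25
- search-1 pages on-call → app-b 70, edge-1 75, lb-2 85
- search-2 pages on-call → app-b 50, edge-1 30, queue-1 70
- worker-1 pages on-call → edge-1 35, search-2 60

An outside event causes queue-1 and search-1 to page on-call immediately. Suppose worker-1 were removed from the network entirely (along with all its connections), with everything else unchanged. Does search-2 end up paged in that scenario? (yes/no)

no

With worker-1 removed:
Round 1 — queue-1, search-1 page on-call (initial).
  app-b: +70 → 70 < 80
  edge-1: +75 → 75 < 80
  lb-2: +30+85 → 115 ≥ 100
  search-2: +25 → 25 < 50
Round 2 — lb-2 pages on-call.
  edge-1: +20 → 95 ≥ 80
Round 3 — edge-1 pages on-call.
  app-b: +90 → 160 ≥ 80
Round 4 — app-b pages on-call.
No further pages.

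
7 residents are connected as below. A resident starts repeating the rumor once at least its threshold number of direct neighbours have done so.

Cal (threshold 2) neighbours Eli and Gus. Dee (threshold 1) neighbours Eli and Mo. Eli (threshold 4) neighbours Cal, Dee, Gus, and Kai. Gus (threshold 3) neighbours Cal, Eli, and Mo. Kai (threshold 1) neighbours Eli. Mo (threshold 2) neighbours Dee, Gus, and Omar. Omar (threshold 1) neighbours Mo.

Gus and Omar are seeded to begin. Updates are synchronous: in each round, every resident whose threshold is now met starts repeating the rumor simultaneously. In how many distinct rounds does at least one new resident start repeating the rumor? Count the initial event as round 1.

3

Round 1 — Gus, Omar start repeating the rumor (initial).
Round 2 — checking thresholds:
  Cal: 1 of 2 neighbours < 2, not yet.
  Eli: 1 of 4 neighbours < 4, not yet.
  Mo: 2 of 3 neighbours ≥ 2, starts repeating the rumor.
Round 3 — checking thresholds:
  Cal: 1 of 2 neighbours < 2, not yet.
  Dee: 1 of 2 neighbours ≥ 1, starts repeating the rumor.
  Eli: 1 of 4 neighbours < 4, not yet.
Round 4 — no new spreads; cascade stops.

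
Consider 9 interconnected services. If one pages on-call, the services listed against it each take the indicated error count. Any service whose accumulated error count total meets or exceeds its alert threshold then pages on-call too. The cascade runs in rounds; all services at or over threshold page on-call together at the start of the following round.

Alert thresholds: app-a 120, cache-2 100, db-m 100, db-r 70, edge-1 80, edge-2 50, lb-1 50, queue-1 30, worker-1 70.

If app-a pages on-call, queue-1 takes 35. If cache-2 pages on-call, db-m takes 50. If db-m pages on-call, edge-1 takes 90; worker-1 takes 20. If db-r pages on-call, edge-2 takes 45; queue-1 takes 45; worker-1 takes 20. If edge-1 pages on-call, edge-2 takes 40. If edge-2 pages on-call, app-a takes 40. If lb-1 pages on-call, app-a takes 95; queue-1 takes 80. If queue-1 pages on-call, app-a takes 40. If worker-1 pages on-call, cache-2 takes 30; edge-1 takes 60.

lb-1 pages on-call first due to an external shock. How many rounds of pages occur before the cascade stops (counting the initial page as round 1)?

Round 1 — lb-1 pages on-call (initial).
  app-a: +95 → 95 < 120
  queue-1: +80 → 80 ≥ 30
Round 2 — queue-1 pages on-call.
  app-a: +40 → 135 ≥ 120
Round 3 — app-a pages on-call.
No further pages.

3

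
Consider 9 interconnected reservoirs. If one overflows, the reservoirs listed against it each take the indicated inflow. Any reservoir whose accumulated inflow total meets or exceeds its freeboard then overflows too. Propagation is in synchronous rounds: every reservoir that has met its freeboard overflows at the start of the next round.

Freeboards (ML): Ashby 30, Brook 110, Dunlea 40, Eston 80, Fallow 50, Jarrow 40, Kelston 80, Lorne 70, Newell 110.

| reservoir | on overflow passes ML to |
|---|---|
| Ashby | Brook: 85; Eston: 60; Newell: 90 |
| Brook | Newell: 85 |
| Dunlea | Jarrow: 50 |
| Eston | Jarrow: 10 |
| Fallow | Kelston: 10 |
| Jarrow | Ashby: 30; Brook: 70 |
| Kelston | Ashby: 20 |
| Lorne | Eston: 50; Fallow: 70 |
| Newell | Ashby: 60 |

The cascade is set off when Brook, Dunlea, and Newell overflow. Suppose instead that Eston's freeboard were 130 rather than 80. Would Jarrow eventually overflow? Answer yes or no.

yes

With Eston's freeboard at 130:
Round 1 — Brook, Dunlea, Newell overflow (initial).
  Ashby: +60 → 60 ≥ 30
  Jarrow: +50 → 50 ≥ 40
Round 2 — Ashby, Jarrow overflow.
  Eston: +60 → 60 < 130
No further overflows.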